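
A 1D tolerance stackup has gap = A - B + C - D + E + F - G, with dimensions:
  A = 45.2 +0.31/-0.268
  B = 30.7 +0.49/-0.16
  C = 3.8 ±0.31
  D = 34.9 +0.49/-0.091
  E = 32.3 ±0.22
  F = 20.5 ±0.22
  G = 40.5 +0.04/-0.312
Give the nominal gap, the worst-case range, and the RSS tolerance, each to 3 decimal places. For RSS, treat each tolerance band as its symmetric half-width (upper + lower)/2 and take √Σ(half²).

Stack each dimension's contribution:
  +A: nom +45.200 → Σnom=45.200; wc +0.310/-0.268 → slack +0.310/-0.268; half-tol=0.289, Σhalf²=0.083521
  -B: nom -30.700 → Σnom=14.500; wc +0.160/-0.490 → slack +0.470/-0.758; half-tol=0.325, Σhalf²=0.189146
  +C: nom +3.800 → Σnom=18.300; wc +0.310/-0.310 → slack +0.780/-1.068; half-tol=0.310, Σhalf²=0.285246
  -D: nom -34.900 → Σnom=-16.600; wc +0.091/-0.490 → slack +0.871/-1.558; half-tol=0.290, Σhalf²=0.369636
  +E: nom +32.300 → Σnom=15.700; wc +0.220/-0.220 → slack +1.091/-1.778; half-tol=0.220, Σhalf²=0.418036
  +F: nom +20.500 → Σnom=36.200; wc +0.220/-0.220 → slack +1.311/-1.998; half-tol=0.220, Σhalf²=0.466436
  -G: nom -40.500 → Σnom=-4.300; wc +0.312/-0.040 → slack +1.623/-2.038; half-tol=0.176, Σhalf²=0.497412
Nominal = -4.300. Worst-case = [-4.300 - 2.038, -4.300 + 1.623] = [-6.338, -2.677]. RSS = √0.497412 = 0.705.

nominal=-4.300 wc=[-6.338,-2.677] rss=0.705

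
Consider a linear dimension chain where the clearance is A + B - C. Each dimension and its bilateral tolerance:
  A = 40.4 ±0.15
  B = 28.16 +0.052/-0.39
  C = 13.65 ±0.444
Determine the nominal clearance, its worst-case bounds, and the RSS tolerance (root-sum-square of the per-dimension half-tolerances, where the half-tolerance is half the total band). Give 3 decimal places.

Stack each dimension's contribution:
  +A: nom +40.400 → Σnom=40.400; wc +0.150/-0.150 → slack +0.150/-0.150; half-tol=0.150, Σhalf²=0.022500
  +B: nom +28.160 → Σnom=68.560; wc +0.052/-0.390 → slack +0.202/-0.540; half-tol=0.221, Σhalf²=0.071341
  -C: nom -13.650 → Σnom=54.910; wc +0.444/-0.444 → slack +0.646/-0.984; half-tol=0.444, Σhalf²=0.268477
Nominal = 54.910. Worst-case = [54.910 - 0.984, 54.910 + 0.646] = [53.926, 55.556]. RSS = √0.268477 = 0.518.

nominal=54.910 wc=[53.926,55.556] rss=0.518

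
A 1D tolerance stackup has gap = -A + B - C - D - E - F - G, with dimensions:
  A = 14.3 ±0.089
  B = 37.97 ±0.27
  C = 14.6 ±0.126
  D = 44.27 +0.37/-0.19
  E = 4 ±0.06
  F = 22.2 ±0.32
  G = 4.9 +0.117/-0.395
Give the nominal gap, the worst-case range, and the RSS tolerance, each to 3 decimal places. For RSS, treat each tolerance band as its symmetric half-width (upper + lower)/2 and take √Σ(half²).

Stack each dimension's contribution:
  -A: nom -14.300 → Σnom=-14.300; wc +0.089/-0.089 → slack +0.089/-0.089; half-tol=0.089, Σhalf²=0.007921
  +B: nom +37.970 → Σnom=23.670; wc +0.270/-0.270 → slack +0.359/-0.359; half-tol=0.270, Σhalf²=0.080821
  -C: nom -14.600 → Σnom=9.070; wc +0.126/-0.126 → slack +0.485/-0.485; half-tol=0.126, Σhalf²=0.096697
  -D: nom -44.270 → Σnom=-35.200; wc +0.190/-0.370 → slack +0.675/-0.855; half-tol=0.280, Σhalf²=0.175097
  -E: nom -4.000 → Σnom=-39.200; wc +0.060/-0.060 → slack +0.735/-0.915; half-tol=0.060, Σhalf²=0.178697
  -F: nom -22.200 → Σnom=-61.400; wc +0.320/-0.320 → slack +1.055/-1.235; half-tol=0.320, Σhalf²=0.281097
  -G: nom -4.900 → Σnom=-66.300; wc +0.395/-0.117 → slack +1.450/-1.352; half-tol=0.256, Σhalf²=0.346633
Nominal = -66.300. Worst-case = [-66.300 - 1.352, -66.300 + 1.450] = [-67.652, -64.850]. RSS = √0.346633 = 0.589.

nominal=-66.300 wc=[-67.652,-64.850] rss=0.589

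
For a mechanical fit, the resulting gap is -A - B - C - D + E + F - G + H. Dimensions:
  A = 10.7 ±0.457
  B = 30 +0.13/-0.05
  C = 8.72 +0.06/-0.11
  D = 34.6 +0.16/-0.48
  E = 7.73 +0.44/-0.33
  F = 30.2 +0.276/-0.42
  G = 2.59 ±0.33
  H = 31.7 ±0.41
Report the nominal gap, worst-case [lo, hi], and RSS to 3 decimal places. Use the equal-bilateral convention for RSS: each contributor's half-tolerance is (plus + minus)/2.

nominal=-16.980 wc=[-19.277,-14.427] rss=0.934

Stack each dimension's contribution:
  -A: nom -10.700 → Σnom=-10.700; wc +0.457/-0.457 → slack +0.457/-0.457; half-tol=0.457, Σhalf²=0.208849
  -B: nom -30.000 → Σnom=-40.700; wc +0.050/-0.130 → slack +0.507/-0.587; half-tol=0.090, Σhalf²=0.216949
  -C: nom -8.720 → Σnom=-49.420; wc +0.110/-0.060 → slack +0.617/-0.647; half-tol=0.085, Σhalf²=0.224174
  -D: nom -34.600 → Σnom=-84.020; wc +0.480/-0.160 → slack +1.097/-0.807; half-tol=0.320, Σhalf²=0.326574
  +E: nom +7.730 → Σnom=-76.290; wc +0.440/-0.330 → slack +1.537/-1.137; half-tol=0.385, Σhalf²=0.474799
  +F: nom +30.200 → Σnom=-46.090; wc +0.276/-0.420 → slack +1.813/-1.557; half-tol=0.348, Σhalf²=0.595903
  -G: nom -2.590 → Σnom=-48.680; wc +0.330/-0.330 → slack +2.143/-1.887; half-tol=0.330, Σhalf²=0.704803
  +H: nom +31.700 → Σnom=-16.980; wc +0.410/-0.410 → slack +2.553/-2.297; half-tol=0.410, Σhalf²=0.872903
Nominal = -16.980. Worst-case = [-16.980 - 2.297, -16.980 + 2.553] = [-19.277, -14.427]. RSS = √0.872903 = 0.934.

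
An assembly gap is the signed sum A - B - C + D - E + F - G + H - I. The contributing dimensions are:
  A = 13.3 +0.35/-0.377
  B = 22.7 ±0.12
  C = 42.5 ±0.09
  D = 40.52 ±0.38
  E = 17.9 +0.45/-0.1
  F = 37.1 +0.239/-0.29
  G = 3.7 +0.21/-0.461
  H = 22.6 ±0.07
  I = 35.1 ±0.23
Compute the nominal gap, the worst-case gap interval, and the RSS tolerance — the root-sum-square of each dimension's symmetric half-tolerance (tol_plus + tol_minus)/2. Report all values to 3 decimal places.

Stack each dimension's contribution:
  +A: nom +13.300 → Σnom=13.300; wc +0.350/-0.377 → slack +0.350/-0.377; half-tol=0.363, Σhalf²=0.132132
  -B: nom -22.700 → Σnom=-9.400; wc +0.120/-0.120 → slack +0.470/-0.497; half-tol=0.120, Σhalf²=0.146532
  -C: nom -42.500 → Σnom=-51.900; wc +0.090/-0.090 → slack +0.560/-0.587; half-tol=0.090, Σhalf²=0.154632
  +D: nom +40.520 → Σnom=-11.380; wc +0.380/-0.380 → slack +0.940/-0.967; half-tol=0.380, Σhalf²=0.299032
  -E: nom -17.900 → Σnom=-29.280; wc +0.100/-0.450 → slack +1.040/-1.417; half-tol=0.275, Σhalf²=0.374657
  +F: nom +37.100 → Σnom=7.820; wc +0.239/-0.290 → slack +1.279/-1.707; half-tol=0.264, Σhalf²=0.444617
  -G: nom -3.700 → Σnom=4.120; wc +0.461/-0.210 → slack +1.740/-1.917; half-tol=0.336, Σhalf²=0.557178
  +H: nom +22.600 → Σnom=26.720; wc +0.070/-0.070 → slack +1.810/-1.987; half-tol=0.070, Σhalf²=0.562078
  -I: nom -35.100 → Σnom=-8.380; wc +0.230/-0.230 → slack +2.040/-2.217; half-tol=0.230, Σhalf²=0.614978
Nominal = -8.380. Worst-case = [-8.380 - 2.217, -8.380 + 2.040] = [-10.597, -6.340]. RSS = √0.614978 = 0.784.

nominal=-8.380 wc=[-10.597,-6.340] rss=0.784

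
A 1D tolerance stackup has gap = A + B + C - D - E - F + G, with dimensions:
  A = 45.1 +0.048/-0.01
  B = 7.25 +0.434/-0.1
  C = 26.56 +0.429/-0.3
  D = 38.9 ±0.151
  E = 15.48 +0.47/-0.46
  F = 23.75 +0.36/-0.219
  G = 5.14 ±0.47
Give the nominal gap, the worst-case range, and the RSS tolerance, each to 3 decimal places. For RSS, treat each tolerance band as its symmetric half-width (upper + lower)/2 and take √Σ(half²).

nominal=5.920 wc=[4.059,8.131] rss=0.865

Stack each dimension's contribution:
  +A: nom +45.100 → Σnom=45.100; wc +0.048/-0.010 → slack +0.048/-0.010; half-tol=0.029, Σhalf²=0.000841
  +B: nom +7.250 → Σnom=52.350; wc +0.434/-0.100 → slack +0.482/-0.110; half-tol=0.267, Σhalf²=0.072130
  +C: nom +26.560 → Σnom=78.910; wc +0.429/-0.300 → slack +0.911/-0.410; half-tol=0.364, Σhalf²=0.204990
  -D: nom -38.900 → Σnom=40.010; wc +0.151/-0.151 → slack +1.062/-0.561; half-tol=0.151, Σhalf²=0.227791
  -E: nom -15.480 → Σnom=24.530; wc +0.460/-0.470 → slack +1.522/-1.031; half-tol=0.465, Σhalf²=0.444016
  -F: nom -23.750 → Σnom=0.780; wc +0.219/-0.360 → slack +1.741/-1.391; half-tol=0.289, Σhalf²=0.527826
  +G: nom +5.140 → Σnom=5.920; wc +0.470/-0.470 → slack +2.211/-1.861; half-tol=0.470, Σhalf²=0.748726
Nominal = 5.920. Worst-case = [5.920 - 1.861, 5.920 + 2.211] = [4.059, 8.131]. RSS = √0.748726 = 0.865.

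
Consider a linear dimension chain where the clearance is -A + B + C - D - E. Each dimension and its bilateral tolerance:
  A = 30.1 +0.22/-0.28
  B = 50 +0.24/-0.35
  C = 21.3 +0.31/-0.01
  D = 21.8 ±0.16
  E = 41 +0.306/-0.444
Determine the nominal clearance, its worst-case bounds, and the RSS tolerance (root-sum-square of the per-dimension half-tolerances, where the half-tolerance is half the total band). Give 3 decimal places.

nominal=-21.600 wc=[-22.646,-20.166] rss=0.584

Stack each dimension's contribution:
  -A: nom -30.100 → Σnom=-30.100; wc +0.280/-0.220 → slack +0.280/-0.220; half-tol=0.250, Σhalf²=0.062500
  +B: nom +50.000 → Σnom=19.900; wc +0.240/-0.350 → slack +0.520/-0.570; half-tol=0.295, Σhalf²=0.149525
  +C: nom +21.300 → Σnom=41.200; wc +0.310/-0.010 → slack +0.830/-0.580; half-tol=0.160, Σhalf²=0.175125
  -D: nom -21.800 → Σnom=19.400; wc +0.160/-0.160 → slack +0.990/-0.740; half-tol=0.160, Σhalf²=0.200725
  -E: nom -41.000 → Σnom=-21.600; wc +0.444/-0.306 → slack +1.434/-1.046; half-tol=0.375, Σhalf²=0.341350
Nominal = -21.600. Worst-case = [-21.600 - 1.046, -21.600 + 1.434] = [-22.646, -20.166]. RSS = √0.341350 = 0.584.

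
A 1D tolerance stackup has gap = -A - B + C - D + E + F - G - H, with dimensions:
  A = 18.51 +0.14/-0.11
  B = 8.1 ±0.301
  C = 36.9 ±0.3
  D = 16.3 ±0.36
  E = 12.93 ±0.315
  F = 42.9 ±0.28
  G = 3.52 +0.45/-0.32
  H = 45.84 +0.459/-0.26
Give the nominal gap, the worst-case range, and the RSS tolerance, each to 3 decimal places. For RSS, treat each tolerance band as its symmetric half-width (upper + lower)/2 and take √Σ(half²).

nominal=0.460 wc=[-2.145,2.706] rss=0.884

Stack each dimension's contribution:
  -A: nom -18.510 → Σnom=-18.510; wc +0.110/-0.140 → slack +0.110/-0.140; half-tol=0.125, Σhalf²=0.015625
  -B: nom -8.100 → Σnom=-26.610; wc +0.301/-0.301 → slack +0.411/-0.441; half-tol=0.301, Σhalf²=0.106226
  +C: nom +36.900 → Σnom=10.290; wc +0.300/-0.300 → slack +0.711/-0.741; half-tol=0.300, Σhalf²=0.196226
  -D: nom -16.300 → Σnom=-6.010; wc +0.360/-0.360 → slack +1.071/-1.101; half-tol=0.360, Σhalf²=0.325826
  +E: nom +12.930 → Σnom=6.920; wc +0.315/-0.315 → slack +1.386/-1.416; half-tol=0.315, Σhalf²=0.425051
  +F: nom +42.900 → Σnom=49.820; wc +0.280/-0.280 → slack +1.666/-1.696; half-tol=0.280, Σhalf²=0.503451
  -G: nom -3.520 → Σnom=46.300; wc +0.320/-0.450 → slack +1.986/-2.146; half-tol=0.385, Σhalf²=0.651676
  -H: nom -45.840 → Σnom=0.460; wc +0.260/-0.459 → slack +2.246/-2.605; half-tol=0.360, Σhalf²=0.780916
Nominal = 0.460. Worst-case = [0.460 - 2.605, 0.460 + 2.246] = [-2.145, 2.706]. RSS = √0.780916 = 0.884.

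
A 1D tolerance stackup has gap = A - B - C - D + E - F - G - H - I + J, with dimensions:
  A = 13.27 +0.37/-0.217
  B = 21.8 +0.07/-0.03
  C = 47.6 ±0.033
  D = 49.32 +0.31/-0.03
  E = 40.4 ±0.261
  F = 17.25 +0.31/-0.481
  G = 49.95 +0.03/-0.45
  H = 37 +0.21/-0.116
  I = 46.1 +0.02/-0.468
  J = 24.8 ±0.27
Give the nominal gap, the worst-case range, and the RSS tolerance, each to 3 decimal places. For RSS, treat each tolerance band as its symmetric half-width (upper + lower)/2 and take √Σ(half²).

Stack each dimension's contribution:
  +A: nom +13.270 → Σnom=13.270; wc +0.370/-0.217 → slack +0.370/-0.217; half-tol=0.293, Σhalf²=0.086142
  -B: nom -21.800 → Σnom=-8.530; wc +0.030/-0.070 → slack +0.400/-0.287; half-tol=0.050, Σhalf²=0.088642
  -C: nom -47.600 → Σnom=-56.130; wc +0.033/-0.033 → slack +0.433/-0.320; half-tol=0.033, Σhalf²=0.089731
  -D: nom -49.320 → Σnom=-105.450; wc +0.030/-0.310 → slack +0.463/-0.630; half-tol=0.170, Σhalf²=0.118631
  +E: nom +40.400 → Σnom=-65.050; wc +0.261/-0.261 → slack +0.724/-0.891; half-tol=0.261, Σhalf²=0.186752
  -F: nom -17.250 → Σnom=-82.300; wc +0.481/-0.310 → slack +1.205/-1.201; half-tol=0.395, Σhalf²=0.343172
  -G: nom -49.950 → Σnom=-132.250; wc +0.450/-0.030 → slack +1.655/-1.231; half-tol=0.240, Σhalf²=0.400772
  -H: nom -37.000 → Σnom=-169.250; wc +0.116/-0.210 → slack +1.771/-1.441; half-tol=0.163, Σhalf²=0.427341
  -I: nom -46.100 → Σnom=-215.350; wc +0.468/-0.020 → slack +2.239/-1.461; half-tol=0.244, Σhalf²=0.486878
  +J: nom +24.800 → Σnom=-190.550; wc +0.270/-0.270 → slack +2.509/-1.731; half-tol=0.270, Σhalf²=0.559778
Nominal = -190.550. Worst-case = [-190.550 - 1.731, -190.550 + 2.509] = [-192.281, -188.041]. RSS = √0.559778 = 0.748.

nominal=-190.550 wc=[-192.281,-188.041] rss=0.748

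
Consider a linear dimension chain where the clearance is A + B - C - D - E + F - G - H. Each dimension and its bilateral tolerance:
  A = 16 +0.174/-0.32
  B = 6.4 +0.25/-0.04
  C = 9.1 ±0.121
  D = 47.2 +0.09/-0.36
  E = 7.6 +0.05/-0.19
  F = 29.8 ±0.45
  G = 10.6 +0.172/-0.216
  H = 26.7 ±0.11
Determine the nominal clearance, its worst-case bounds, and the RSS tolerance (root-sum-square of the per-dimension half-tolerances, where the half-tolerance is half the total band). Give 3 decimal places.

Stack each dimension's contribution:
  +A: nom +16.000 → Σnom=16.000; wc +0.174/-0.320 → slack +0.174/-0.320; half-tol=0.247, Σhalf²=0.061009
  +B: nom +6.400 → Σnom=22.400; wc +0.250/-0.040 → slack +0.424/-0.360; half-tol=0.145, Σhalf²=0.082034
  -C: nom -9.100 → Σnom=13.300; wc +0.121/-0.121 → slack +0.545/-0.481; half-tol=0.121, Σhalf²=0.096675
  -D: nom -47.200 → Σnom=-33.900; wc +0.360/-0.090 → slack +0.905/-0.571; half-tol=0.225, Σhalf²=0.147300
  -E: nom -7.600 → Σnom=-41.500; wc +0.190/-0.050 → slack +1.095/-0.621; half-tol=0.120, Σhalf²=0.161700
  +F: nom +29.800 → Σnom=-11.700; wc +0.450/-0.450 → slack +1.545/-1.071; half-tol=0.450, Σhalf²=0.364200
  -G: nom -10.600 → Σnom=-22.300; wc +0.216/-0.172 → slack +1.761/-1.243; half-tol=0.194, Σhalf²=0.401836
  -H: nom -26.700 → Σnom=-49.000; wc +0.110/-0.110 → slack +1.871/-1.353; half-tol=0.110, Σhalf²=0.413936
Nominal = -49.000. Worst-case = [-49.000 - 1.353, -49.000 + 1.871] = [-50.353, -47.129]. RSS = √0.413936 = 0.643.

nominal=-49.000 wc=[-50.353,-47.129] rss=0.643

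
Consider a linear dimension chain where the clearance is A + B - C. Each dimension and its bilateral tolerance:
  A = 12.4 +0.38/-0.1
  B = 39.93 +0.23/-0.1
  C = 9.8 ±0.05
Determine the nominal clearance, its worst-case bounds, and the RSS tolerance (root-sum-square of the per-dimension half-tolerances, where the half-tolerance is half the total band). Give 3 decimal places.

Stack each dimension's contribution:
  +A: nom +12.400 → Σnom=12.400; wc +0.380/-0.100 → slack +0.380/-0.100; half-tol=0.240, Σhalf²=0.057600
  +B: nom +39.930 → Σnom=52.330; wc +0.230/-0.100 → slack +0.610/-0.200; half-tol=0.165, Σhalf²=0.084825
  -C: nom -9.800 → Σnom=42.530; wc +0.050/-0.050 → slack +0.660/-0.250; half-tol=0.050, Σhalf²=0.087325
Nominal = 42.530. Worst-case = [42.530 - 0.250, 42.530 + 0.660] = [42.280, 43.190]. RSS = √0.087325 = 0.296.

nominal=42.530 wc=[42.280,43.190] rss=0.296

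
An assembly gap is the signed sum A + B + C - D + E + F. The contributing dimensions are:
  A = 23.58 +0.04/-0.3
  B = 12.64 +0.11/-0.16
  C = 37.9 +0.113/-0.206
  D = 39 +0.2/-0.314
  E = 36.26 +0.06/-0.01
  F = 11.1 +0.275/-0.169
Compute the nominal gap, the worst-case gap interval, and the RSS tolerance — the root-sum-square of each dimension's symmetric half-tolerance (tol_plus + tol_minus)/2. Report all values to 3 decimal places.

Stack each dimension's contribution:
  +A: nom +23.580 → Σnom=23.580; wc +0.040/-0.300 → slack +0.040/-0.300; half-tol=0.170, Σhalf²=0.028900
  +B: nom +12.640 → Σnom=36.220; wc +0.110/-0.160 → slack +0.150/-0.460; half-tol=0.135, Σhalf²=0.047125
  +C: nom +37.900 → Σnom=74.120; wc +0.113/-0.206 → slack +0.263/-0.666; half-tol=0.160, Σhalf²=0.072565
  -D: nom -39.000 → Σnom=35.120; wc +0.314/-0.200 → slack +0.577/-0.866; half-tol=0.257, Σhalf²=0.138614
  +E: nom +36.260 → Σnom=71.380; wc +0.060/-0.010 → slack +0.637/-0.876; half-tol=0.035, Σhalf²=0.139839
  +F: nom +11.100 → Σnom=82.480; wc +0.275/-0.169 → slack +0.912/-1.045; half-tol=0.222, Σhalf²=0.189123
Nominal = 82.480. Worst-case = [82.480 - 1.045, 82.480 + 0.912] = [81.435, 83.392]. RSS = √0.189123 = 0.435.

nominal=82.480 wc=[81.435,83.392] rss=0.435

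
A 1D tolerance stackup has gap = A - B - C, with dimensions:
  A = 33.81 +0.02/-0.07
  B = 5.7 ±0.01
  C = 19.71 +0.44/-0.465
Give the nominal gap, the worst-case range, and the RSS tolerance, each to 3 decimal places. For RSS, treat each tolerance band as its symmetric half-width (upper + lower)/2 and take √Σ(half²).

Stack each dimension's contribution:
  +A: nom +33.810 → Σnom=33.810; wc +0.020/-0.070 → slack +0.020/-0.070; half-tol=0.045, Σhalf²=0.002025
  -B: nom -5.700 → Σnom=28.110; wc +0.010/-0.010 → slack +0.030/-0.080; half-tol=0.010, Σhalf²=0.002125
  -C: nom -19.710 → Σnom=8.400; wc +0.465/-0.440 → slack +0.495/-0.520; half-tol=0.453, Σhalf²=0.206881
Nominal = 8.400. Worst-case = [8.400 - 0.520, 8.400 + 0.495] = [7.880, 8.895]. RSS = √0.206881 = 0.455.

nominal=8.400 wc=[7.880,8.895] rss=0.455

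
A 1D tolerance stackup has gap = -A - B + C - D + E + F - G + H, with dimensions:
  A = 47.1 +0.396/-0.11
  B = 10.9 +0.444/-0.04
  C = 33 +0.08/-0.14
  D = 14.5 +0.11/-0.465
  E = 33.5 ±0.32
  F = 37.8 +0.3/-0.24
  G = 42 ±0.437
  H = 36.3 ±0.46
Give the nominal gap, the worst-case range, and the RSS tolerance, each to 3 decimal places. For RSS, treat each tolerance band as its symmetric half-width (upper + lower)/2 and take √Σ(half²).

Stack each dimension's contribution:
  -A: nom -47.100 → Σnom=-47.100; wc +0.110/-0.396 → slack +0.110/-0.396; half-tol=0.253, Σhalf²=0.064009
  -B: nom -10.900 → Σnom=-58.000; wc +0.040/-0.444 → slack +0.150/-0.840; half-tol=0.242, Σhalf²=0.122573
  +C: nom +33.000 → Σnom=-25.000; wc +0.080/-0.140 → slack +0.230/-0.980; half-tol=0.110, Σhalf²=0.134673
  -D: nom -14.500 → Σnom=-39.500; wc +0.465/-0.110 → slack +0.695/-1.090; half-tol=0.288, Σhalf²=0.217329
  +E: nom +33.500 → Σnom=-6.000; wc +0.320/-0.320 → slack +1.015/-1.410; half-tol=0.320, Σhalf²=0.319729
  +F: nom +37.800 → Σnom=31.800; wc +0.300/-0.240 → slack +1.315/-1.650; half-tol=0.270, Σhalf²=0.392629
  -G: nom -42.000 → Σnom=-10.200; wc +0.437/-0.437 → slack +1.752/-2.087; half-tol=0.437, Σhalf²=0.583598
  +H: nom +36.300 → Σnom=26.100; wc +0.460/-0.460 → slack +2.212/-2.547; half-tol=0.460, Σhalf²=0.795198
Nominal = 26.100. Worst-case = [26.100 - 2.547, 26.100 + 2.212] = [23.553, 28.312]. RSS = √0.795198 = 0.892.

nominal=26.100 wc=[23.553,28.312] rss=0.892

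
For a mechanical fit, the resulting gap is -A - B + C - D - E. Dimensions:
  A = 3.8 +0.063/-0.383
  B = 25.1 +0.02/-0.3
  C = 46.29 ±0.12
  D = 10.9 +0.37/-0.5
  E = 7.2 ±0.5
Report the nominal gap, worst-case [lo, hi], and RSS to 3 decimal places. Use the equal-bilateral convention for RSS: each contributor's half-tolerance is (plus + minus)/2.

Stack each dimension's contribution:
  -A: nom -3.800 → Σnom=-3.800; wc +0.383/-0.063 → slack +0.383/-0.063; half-tol=0.223, Σhalf²=0.049729
  -B: nom -25.100 → Σnom=-28.900; wc +0.300/-0.020 → slack +0.683/-0.083; half-tol=0.160, Σhalf²=0.075329
  +C: nom +46.290 → Σnom=17.390; wc +0.120/-0.120 → slack +0.803/-0.203; half-tol=0.120, Σhalf²=0.089729
  -D: nom -10.900 → Σnom=6.490; wc +0.500/-0.370 → slack +1.303/-0.573; half-tol=0.435, Σhalf²=0.278954
  -E: nom -7.200 → Σnom=-0.710; wc +0.500/-0.500 → slack +1.803/-1.073; half-tol=0.500, Σhalf²=0.528954
Nominal = -0.710. Worst-case = [-0.710 - 1.073, -0.710 + 1.803] = [-1.783, 1.093]. RSS = √0.528954 = 0.727.

nominal=-0.710 wc=[-1.783,1.093] rss=0.727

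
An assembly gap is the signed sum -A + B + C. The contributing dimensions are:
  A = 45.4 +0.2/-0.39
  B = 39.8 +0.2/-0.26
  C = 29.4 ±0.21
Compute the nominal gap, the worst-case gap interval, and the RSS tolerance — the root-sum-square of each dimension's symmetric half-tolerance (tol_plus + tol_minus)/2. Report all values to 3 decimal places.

nominal=23.800 wc=[23.130,24.600] rss=0.429

Stack each dimension's contribution:
  -A: nom -45.400 → Σnom=-45.400; wc +0.390/-0.200 → slack +0.390/-0.200; half-tol=0.295, Σhalf²=0.087025
  +B: nom +39.800 → Σnom=-5.600; wc +0.200/-0.260 → slack +0.590/-0.460; half-tol=0.230, Σhalf²=0.139925
  +C: nom +29.400 → Σnom=23.800; wc +0.210/-0.210 → slack +0.800/-0.670; half-tol=0.210, Σhalf²=0.184025
Nominal = 23.800. Worst-case = [23.800 - 0.670, 23.800 + 0.800] = [23.130, 24.600]. RSS = √0.184025 = 0.429.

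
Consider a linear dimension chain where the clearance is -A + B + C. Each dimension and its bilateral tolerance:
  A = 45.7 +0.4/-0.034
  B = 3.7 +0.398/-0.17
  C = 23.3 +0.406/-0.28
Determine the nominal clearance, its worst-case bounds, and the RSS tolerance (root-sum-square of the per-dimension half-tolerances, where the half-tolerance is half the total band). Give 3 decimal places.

nominal=-18.700 wc=[-19.550,-17.862] rss=0.495

Stack each dimension's contribution:
  -A: nom -45.700 → Σnom=-45.700; wc +0.034/-0.400 → slack +0.034/-0.400; half-tol=0.217, Σhalf²=0.047089
  +B: nom +3.700 → Σnom=-42.000; wc +0.398/-0.170 → slack +0.432/-0.570; half-tol=0.284, Σhalf²=0.127745
  +C: nom +23.300 → Σnom=-18.700; wc +0.406/-0.280 → slack +0.838/-0.850; half-tol=0.343, Σhalf²=0.245394
Nominal = -18.700. Worst-case = [-18.700 - 0.850, -18.700 + 0.838] = [-19.550, -17.862]. RSS = √0.245394 = 0.495.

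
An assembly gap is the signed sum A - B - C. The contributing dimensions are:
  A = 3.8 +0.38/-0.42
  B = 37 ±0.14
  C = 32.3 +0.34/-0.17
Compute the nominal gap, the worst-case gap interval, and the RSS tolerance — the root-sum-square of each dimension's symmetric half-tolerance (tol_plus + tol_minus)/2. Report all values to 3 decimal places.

nominal=-65.500 wc=[-66.400,-64.810] rss=0.495

Stack each dimension's contribution:
  +A: nom +3.800 → Σnom=3.800; wc +0.380/-0.420 → slack +0.380/-0.420; half-tol=0.400, Σhalf²=0.160000
  -B: nom -37.000 → Σnom=-33.200; wc +0.140/-0.140 → slack +0.520/-0.560; half-tol=0.140, Σhalf²=0.179600
  -C: nom -32.300 → Σnom=-65.500; wc +0.170/-0.340 → slack +0.690/-0.900; half-tol=0.255, Σhalf²=0.244625
Nominal = -65.500. Worst-case = [-65.500 - 0.900, -65.500 + 0.690] = [-66.400, -64.810]. RSS = √0.244625 = 0.495.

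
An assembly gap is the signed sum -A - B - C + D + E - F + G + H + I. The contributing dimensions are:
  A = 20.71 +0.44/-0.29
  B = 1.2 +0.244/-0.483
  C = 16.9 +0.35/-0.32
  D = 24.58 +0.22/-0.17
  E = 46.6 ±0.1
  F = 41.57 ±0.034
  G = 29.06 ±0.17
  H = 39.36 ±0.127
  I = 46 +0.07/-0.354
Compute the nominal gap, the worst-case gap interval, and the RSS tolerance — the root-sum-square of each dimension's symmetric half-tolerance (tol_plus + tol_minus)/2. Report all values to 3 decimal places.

nominal=105.220 wc=[103.231,107.034] rss=0.719

Stack each dimension's contribution:
  -A: nom -20.710 → Σnom=-20.710; wc +0.290/-0.440 → slack +0.290/-0.440; half-tol=0.365, Σhalf²=0.133225
  -B: nom -1.200 → Σnom=-21.910; wc +0.483/-0.244 → slack +0.773/-0.684; half-tol=0.363, Σhalf²=0.265357
  -C: nom -16.900 → Σnom=-38.810; wc +0.320/-0.350 → slack +1.093/-1.034; half-tol=0.335, Σhalf²=0.377582
  +D: nom +24.580 → Σnom=-14.230; wc +0.220/-0.170 → slack +1.313/-1.204; half-tol=0.195, Σhalf²=0.415607
  +E: nom +46.600 → Σnom=32.370; wc +0.100/-0.100 → slack +1.413/-1.304; half-tol=0.100, Σhalf²=0.425607
  -F: nom -41.570 → Σnom=-9.200; wc +0.034/-0.034 → slack +1.447/-1.338; half-tol=0.034, Σhalf²=0.426763
  +G: nom +29.060 → Σnom=19.860; wc +0.170/-0.170 → slack +1.617/-1.508; half-tol=0.170, Σhalf²=0.455663
  +H: nom +39.360 → Σnom=59.220; wc +0.127/-0.127 → slack +1.744/-1.635; half-tol=0.127, Σhalf²=0.471792
  +I: nom +46.000 → Σnom=105.220; wc +0.070/-0.354 → slack +1.814/-1.989; half-tol=0.212, Σhalf²=0.516736
Nominal = 105.220. Worst-case = [105.220 - 1.989, 105.220 + 1.814] = [103.231, 107.034]. RSS = √0.516736 = 0.719.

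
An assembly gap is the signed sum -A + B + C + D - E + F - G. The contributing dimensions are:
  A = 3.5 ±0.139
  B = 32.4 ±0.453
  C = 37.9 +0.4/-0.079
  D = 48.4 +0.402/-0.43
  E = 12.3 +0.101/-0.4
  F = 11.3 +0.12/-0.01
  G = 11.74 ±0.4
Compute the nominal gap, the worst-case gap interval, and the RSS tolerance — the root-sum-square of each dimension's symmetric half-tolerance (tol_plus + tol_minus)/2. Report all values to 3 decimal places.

Stack each dimension's contribution:
  -A: nom -3.500 → Σnom=-3.500; wc +0.139/-0.139 → slack +0.139/-0.139; half-tol=0.139, Σhalf²=0.019321
  +B: nom +32.400 → Σnom=28.900; wc +0.453/-0.453 → slack +0.592/-0.592; half-tol=0.453, Σhalf²=0.224530
  +C: nom +37.900 → Σnom=66.800; wc +0.400/-0.079 → slack +0.992/-0.671; half-tol=0.240, Σhalf²=0.281890
  +D: nom +48.400 → Σnom=115.200; wc +0.402/-0.430 → slack +1.394/-1.101; half-tol=0.416, Σhalf²=0.454946
  -E: nom -12.300 → Σnom=102.900; wc +0.400/-0.101 → slack +1.794/-1.202; half-tol=0.251, Σhalf²=0.517697
  +F: nom +11.300 → Σnom=114.200; wc +0.120/-0.010 → slack +1.914/-1.212; half-tol=0.065, Σhalf²=0.521922
  -G: nom -11.740 → Σnom=102.460; wc +0.400/-0.400 → slack +2.314/-1.612; half-tol=0.400, Σhalf²=0.681922
Nominal = 102.460. Worst-case = [102.460 - 1.612, 102.460 + 2.314] = [100.848, 104.774]. RSS = √0.681922 = 0.826.

nominal=102.460 wc=[100.848,104.774] rss=0.826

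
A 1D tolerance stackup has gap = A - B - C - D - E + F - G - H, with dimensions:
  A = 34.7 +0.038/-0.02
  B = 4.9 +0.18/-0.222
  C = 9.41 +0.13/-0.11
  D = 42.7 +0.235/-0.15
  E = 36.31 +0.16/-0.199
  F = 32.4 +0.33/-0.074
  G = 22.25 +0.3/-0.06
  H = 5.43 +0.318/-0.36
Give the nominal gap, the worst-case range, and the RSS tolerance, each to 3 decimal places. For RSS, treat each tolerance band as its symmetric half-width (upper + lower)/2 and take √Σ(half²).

nominal=-53.900 wc=[-55.317,-52.431] rss=0.560

Stack each dimension's contribution:
  +A: nom +34.700 → Σnom=34.700; wc +0.038/-0.020 → slack +0.038/-0.020; half-tol=0.029, Σhalf²=0.000841
  -B: nom -4.900 → Σnom=29.800; wc +0.222/-0.180 → slack +0.260/-0.200; half-tol=0.201, Σhalf²=0.041242
  -C: nom -9.410 → Σnom=20.390; wc +0.110/-0.130 → slack +0.370/-0.330; half-tol=0.120, Σhalf²=0.055642
  -D: nom -42.700 → Σnom=-22.310; wc +0.150/-0.235 → slack +0.520/-0.565; half-tol=0.193, Σhalf²=0.092698
  -E: nom -36.310 → Σnom=-58.620; wc +0.199/-0.160 → slack +0.719/-0.725; half-tol=0.179, Σhalf²=0.124919
  +F: nom +32.400 → Σnom=-26.220; wc +0.330/-0.074 → slack +1.049/-0.799; half-tol=0.202, Σhalf²=0.165723
  -G: nom -22.250 → Σnom=-48.470; wc +0.060/-0.300 → slack +1.109/-1.099; half-tol=0.180, Σhalf²=0.198123
  -H: nom -5.430 → Σnom=-53.900; wc +0.360/-0.318 → slack +1.469/-1.417; half-tol=0.339, Σhalf²=0.313044
Nominal = -53.900. Worst-case = [-53.900 - 1.417, -53.900 + 1.469] = [-55.317, -52.431]. RSS = √0.313044 = 0.560.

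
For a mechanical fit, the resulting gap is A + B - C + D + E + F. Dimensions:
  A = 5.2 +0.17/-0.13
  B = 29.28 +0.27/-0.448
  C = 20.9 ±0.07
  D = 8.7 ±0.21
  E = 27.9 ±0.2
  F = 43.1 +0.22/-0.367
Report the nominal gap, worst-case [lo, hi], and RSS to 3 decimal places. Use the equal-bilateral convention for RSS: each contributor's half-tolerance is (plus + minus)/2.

nominal=93.280 wc=[91.855,94.420] rss=0.571

Stack each dimension's contribution:
  +A: nom +5.200 → Σnom=5.200; wc +0.170/-0.130 → slack +0.170/-0.130; half-tol=0.150, Σhalf²=0.022500
  +B: nom +29.280 → Σnom=34.480; wc +0.270/-0.448 → slack +0.440/-0.578; half-tol=0.359, Σhalf²=0.151381
  -C: nom -20.900 → Σnom=13.580; wc +0.070/-0.070 → slack +0.510/-0.648; half-tol=0.070, Σhalf²=0.156281
  +D: nom +8.700 → Σnom=22.280; wc +0.210/-0.210 → slack +0.720/-0.858; half-tol=0.210, Σhalf²=0.200381
  +E: nom +27.900 → Σnom=50.180; wc +0.200/-0.200 → slack +0.920/-1.058; half-tol=0.200, Σhalf²=0.240381
  +F: nom +43.100 → Σnom=93.280; wc +0.220/-0.367 → slack +1.140/-1.425; half-tol=0.293, Σhalf²=0.326523
Nominal = 93.280. Worst-case = [93.280 - 1.425, 93.280 + 1.140] = [91.855, 94.420]. RSS = √0.326523 = 0.571.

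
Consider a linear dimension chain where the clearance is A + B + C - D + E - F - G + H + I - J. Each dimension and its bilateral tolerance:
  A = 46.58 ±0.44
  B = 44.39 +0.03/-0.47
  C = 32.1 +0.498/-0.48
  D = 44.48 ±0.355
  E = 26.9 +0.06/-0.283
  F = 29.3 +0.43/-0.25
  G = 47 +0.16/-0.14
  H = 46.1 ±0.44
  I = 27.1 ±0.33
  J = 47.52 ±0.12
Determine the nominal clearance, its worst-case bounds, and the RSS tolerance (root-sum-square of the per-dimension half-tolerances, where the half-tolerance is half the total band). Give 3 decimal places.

nominal=54.870 wc=[51.362,57.533] rss=1.052

Stack each dimension's contribution:
  +A: nom +46.580 → Σnom=46.580; wc +0.440/-0.440 → slack +0.440/-0.440; half-tol=0.440, Σhalf²=0.193600
  +B: nom +44.390 → Σnom=90.970; wc +0.030/-0.470 → slack +0.470/-0.910; half-tol=0.250, Σhalf²=0.256100
  +C: nom +32.100 → Σnom=123.070; wc +0.498/-0.480 → slack +0.968/-1.390; half-tol=0.489, Σhalf²=0.495221
  -D: nom -44.480 → Σnom=78.590; wc +0.355/-0.355 → slack +1.323/-1.745; half-tol=0.355, Σhalf²=0.621246
  +E: nom +26.900 → Σnom=105.490; wc +0.060/-0.283 → slack +1.383/-2.028; half-tol=0.171, Σhalf²=0.650658
  -F: nom -29.300 → Σnom=76.190; wc +0.250/-0.430 → slack +1.633/-2.458; half-tol=0.340, Σhalf²=0.766258
  -G: nom -47.000 → Σnom=29.190; wc +0.140/-0.160 → slack +1.773/-2.618; half-tol=0.150, Σhalf²=0.788758
  +H: nom +46.100 → Σnom=75.290; wc +0.440/-0.440 → slack +2.213/-3.058; half-tol=0.440, Σhalf²=0.982358
  +I: nom +27.100 → Σnom=102.390; wc +0.330/-0.330 → slack +2.543/-3.388; half-tol=0.330, Σhalf²=1.091258
  -J: nom -47.520 → Σnom=54.870; wc +0.120/-0.120 → slack +2.663/-3.508; half-tol=0.120, Σhalf²=1.105658
Nominal = 54.870. Worst-case = [54.870 - 3.508, 54.870 + 2.663] = [51.362, 57.533]. RSS = √1.105658 = 1.052.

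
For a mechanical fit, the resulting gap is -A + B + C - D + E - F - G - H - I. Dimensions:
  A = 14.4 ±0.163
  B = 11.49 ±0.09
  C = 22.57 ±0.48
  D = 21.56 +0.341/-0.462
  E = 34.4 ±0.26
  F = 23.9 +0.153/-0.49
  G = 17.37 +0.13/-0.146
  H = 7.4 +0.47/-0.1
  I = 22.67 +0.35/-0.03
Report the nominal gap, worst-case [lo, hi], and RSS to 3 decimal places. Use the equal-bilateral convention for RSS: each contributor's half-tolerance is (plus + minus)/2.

nominal=-38.840 wc=[-41.277,-36.619] rss=0.857

Stack each dimension's contribution:
  -A: nom -14.400 → Σnom=-14.400; wc +0.163/-0.163 → slack +0.163/-0.163; half-tol=0.163, Σhalf²=0.026569
  +B: nom +11.490 → Σnom=-2.910; wc +0.090/-0.090 → slack +0.253/-0.253; half-tol=0.090, Σhalf²=0.034669
  +C: nom +22.570 → Σnom=19.660; wc +0.480/-0.480 → slack +0.733/-0.733; half-tol=0.480, Σhalf²=0.265069
  -D: nom -21.560 → Σnom=-1.900; wc +0.462/-0.341 → slack +1.195/-1.074; half-tol=0.402, Σhalf²=0.426271
  +E: nom +34.400 → Σnom=32.500; wc +0.260/-0.260 → slack +1.455/-1.334; half-tol=0.260, Σhalf²=0.493871
  -F: nom -23.900 → Σnom=8.600; wc +0.490/-0.153 → slack +1.945/-1.487; half-tol=0.322, Σhalf²=0.597233
  -G: nom -17.370 → Σnom=-8.770; wc +0.146/-0.130 → slack +2.091/-1.617; half-tol=0.138, Σhalf²=0.616277
  -H: nom -7.400 → Σnom=-16.170; wc +0.100/-0.470 → slack +2.191/-2.087; half-tol=0.285, Σhalf²=0.697502
  -I: nom -22.670 → Σnom=-38.840; wc +0.030/-0.350 → slack +2.221/-2.437; half-tol=0.190, Σhalf²=0.733602
Nominal = -38.840. Worst-case = [-38.840 - 2.437, -38.840 + 2.221] = [-41.277, -36.619]. RSS = √0.733602 = 0.857.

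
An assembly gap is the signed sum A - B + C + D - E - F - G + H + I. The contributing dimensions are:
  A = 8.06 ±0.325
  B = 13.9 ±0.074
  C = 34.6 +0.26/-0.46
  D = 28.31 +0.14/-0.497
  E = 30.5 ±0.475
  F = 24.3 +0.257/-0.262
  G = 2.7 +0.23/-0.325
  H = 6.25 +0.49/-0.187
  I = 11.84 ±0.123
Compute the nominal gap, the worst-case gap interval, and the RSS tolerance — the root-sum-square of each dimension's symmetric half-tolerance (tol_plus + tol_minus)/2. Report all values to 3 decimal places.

nominal=17.660 wc=[15.032,20.134] rss=0.918

Stack each dimension's contribution:
  +A: nom +8.060 → Σnom=8.060; wc +0.325/-0.325 → slack +0.325/-0.325; half-tol=0.325, Σhalf²=0.105625
  -B: nom -13.900 → Σnom=-5.840; wc +0.074/-0.074 → slack +0.399/-0.399; half-tol=0.074, Σhalf²=0.111101
  +C: nom +34.600 → Σnom=28.760; wc +0.260/-0.460 → slack +0.659/-0.859; half-tol=0.360, Σhalf²=0.240701
  +D: nom +28.310 → Σnom=57.070; wc +0.140/-0.497 → slack +0.799/-1.356; half-tol=0.319, Σhalf²=0.342143
  -E: nom -30.500 → Σnom=26.570; wc +0.475/-0.475 → slack +1.274/-1.831; half-tol=0.475, Σhalf²=0.567768
  -F: nom -24.300 → Σnom=2.270; wc +0.262/-0.257 → slack +1.536/-2.088; half-tol=0.260, Σhalf²=0.635108
  -G: nom -2.700 → Σnom=-0.430; wc +0.325/-0.230 → slack +1.861/-2.318; half-tol=0.278, Σhalf²=0.712115
  +H: nom +6.250 → Σnom=5.820; wc +0.490/-0.187 → slack +2.351/-2.505; half-tol=0.339, Σhalf²=0.826697
  +I: nom +11.840 → Σnom=17.660; wc +0.123/-0.123 → slack +2.474/-2.628; half-tol=0.123, Σhalf²=0.841826
Nominal = 17.660. Worst-case = [17.660 - 2.628, 17.660 + 2.474] = [15.032, 20.134]. RSS = √0.841826 = 0.918.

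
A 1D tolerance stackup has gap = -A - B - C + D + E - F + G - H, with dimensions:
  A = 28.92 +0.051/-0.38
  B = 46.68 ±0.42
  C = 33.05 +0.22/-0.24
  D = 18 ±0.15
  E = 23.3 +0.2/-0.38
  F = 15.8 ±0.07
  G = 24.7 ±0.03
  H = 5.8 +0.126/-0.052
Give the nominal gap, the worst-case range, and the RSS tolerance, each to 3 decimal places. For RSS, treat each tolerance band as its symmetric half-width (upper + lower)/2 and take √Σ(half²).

nominal=-64.250 wc=[-65.697,-62.708] rss=0.629

Stack each dimension's contribution:
  -A: nom -28.920 → Σnom=-28.920; wc +0.380/-0.051 → slack +0.380/-0.051; half-tol=0.215, Σhalf²=0.046440
  -B: nom -46.680 → Σnom=-75.600; wc +0.420/-0.420 → slack +0.800/-0.471; half-tol=0.420, Σhalf²=0.222840
  -C: nom -33.050 → Σnom=-108.650; wc +0.240/-0.220 → slack +1.040/-0.691; half-tol=0.230, Σhalf²=0.275740
  +D: nom +18.000 → Σnom=-90.650; wc +0.150/-0.150 → slack +1.190/-0.841; half-tol=0.150, Σhalf²=0.298240
  +E: nom +23.300 → Σnom=-67.350; wc +0.200/-0.380 → slack +1.390/-1.221; half-tol=0.290, Σhalf²=0.382340
  -F: nom -15.800 → Σnom=-83.150; wc +0.070/-0.070 → slack +1.460/-1.291; half-tol=0.070, Σhalf²=0.387240
  +G: nom +24.700 → Σnom=-58.450; wc +0.030/-0.030 → slack +1.490/-1.321; half-tol=0.030, Σhalf²=0.388140
  -H: nom -5.800 → Σnom=-64.250; wc +0.052/-0.126 → slack +1.542/-1.447; half-tol=0.089, Σhalf²=0.396061
Nominal = -64.250. Worst-case = [-64.250 - 1.447, -64.250 + 1.542] = [-65.697, -62.708]. RSS = √0.396061 = 0.629.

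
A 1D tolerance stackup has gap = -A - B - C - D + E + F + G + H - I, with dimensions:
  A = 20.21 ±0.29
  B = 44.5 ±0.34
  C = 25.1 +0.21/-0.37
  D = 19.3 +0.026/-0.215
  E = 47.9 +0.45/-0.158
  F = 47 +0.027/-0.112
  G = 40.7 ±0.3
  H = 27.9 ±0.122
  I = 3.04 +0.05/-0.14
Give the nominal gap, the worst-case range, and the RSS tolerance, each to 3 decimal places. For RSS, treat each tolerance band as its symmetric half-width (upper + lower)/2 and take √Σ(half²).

Stack each dimension's contribution:
  -A: nom -20.210 → Σnom=-20.210; wc +0.290/-0.290 → slack +0.290/-0.290; half-tol=0.290, Σhalf²=0.084100
  -B: nom -44.500 → Σnom=-64.710; wc +0.340/-0.340 → slack +0.630/-0.630; half-tol=0.340, Σhalf²=0.199700
  -C: nom -25.100 → Σnom=-89.810; wc +0.370/-0.210 → slack +1.000/-0.840; half-tol=0.290, Σhalf²=0.283800
  -D: nom -19.300 → Σnom=-109.110; wc +0.215/-0.026 → slack +1.215/-0.866; half-tol=0.120, Σhalf²=0.298320
  +E: nom +47.900 → Σnom=-61.210; wc +0.450/-0.158 → slack +1.665/-1.024; half-tol=0.304, Σhalf²=0.390736
  +F: nom +47.000 → Σnom=-14.210; wc +0.027/-0.112 → slack +1.692/-1.136; half-tol=0.070, Σhalf²=0.395566
  +G: nom +40.700 → Σnom=26.490; wc +0.300/-0.300 → slack +1.992/-1.436; half-tol=0.300, Σhalf²=0.485567
  +H: nom +27.900 → Σnom=54.390; wc +0.122/-0.122 → slack +2.114/-1.558; half-tol=0.122, Σhalf²=0.500451
  -I: nom -3.040 → Σnom=51.350; wc +0.140/-0.050 → slack +2.254/-1.608; half-tol=0.095, Σhalf²=0.509475
Nominal = 51.350. Worst-case = [51.350 - 1.608, 51.350 + 2.254] = [49.742, 53.604]. RSS = √0.509475 = 0.714.

nominal=51.350 wc=[49.742,53.604] rss=0.714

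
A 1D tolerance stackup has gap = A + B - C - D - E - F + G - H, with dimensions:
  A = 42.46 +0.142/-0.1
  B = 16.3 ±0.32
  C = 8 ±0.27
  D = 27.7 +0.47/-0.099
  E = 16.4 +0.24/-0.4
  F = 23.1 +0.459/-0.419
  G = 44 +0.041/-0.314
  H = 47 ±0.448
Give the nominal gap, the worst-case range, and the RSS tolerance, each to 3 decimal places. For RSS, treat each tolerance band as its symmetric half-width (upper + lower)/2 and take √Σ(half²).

Stack each dimension's contribution:
  +A: nom +42.460 → Σnom=42.460; wc +0.142/-0.100 → slack +0.142/-0.100; half-tol=0.121, Σhalf²=0.014641
  +B: nom +16.300 → Σnom=58.760; wc +0.320/-0.320 → slack +0.462/-0.420; half-tol=0.320, Σhalf²=0.117041
  -C: nom -8.000 → Σnom=50.760; wc +0.270/-0.270 → slack +0.732/-0.690; half-tol=0.270, Σhalf²=0.189941
  -D: nom -27.700 → Σnom=23.060; wc +0.099/-0.470 → slack +0.831/-1.160; half-tol=0.284, Σhalf²=0.270881
  -E: nom -16.400 → Σnom=6.660; wc +0.400/-0.240 → slack +1.231/-1.400; half-tol=0.320, Σhalf²=0.373281
  -F: nom -23.100 → Σnom=-16.440; wc +0.419/-0.459 → slack +1.650/-1.859; half-tol=0.439, Σhalf²=0.566002
  +G: nom +44.000 → Σnom=27.560; wc +0.041/-0.314 → slack +1.691/-2.173; half-tol=0.177, Σhalf²=0.597508
  -H: nom -47.000 → Σnom=-19.440; wc +0.448/-0.448 → slack +2.139/-2.621; half-tol=0.448, Σhalf²=0.798212
Nominal = -19.440. Worst-case = [-19.440 - 2.621, -19.440 + 2.139] = [-22.061, -17.301]. RSS = √0.798212 = 0.893.

nominal=-19.440 wc=[-22.061,-17.301] rss=0.893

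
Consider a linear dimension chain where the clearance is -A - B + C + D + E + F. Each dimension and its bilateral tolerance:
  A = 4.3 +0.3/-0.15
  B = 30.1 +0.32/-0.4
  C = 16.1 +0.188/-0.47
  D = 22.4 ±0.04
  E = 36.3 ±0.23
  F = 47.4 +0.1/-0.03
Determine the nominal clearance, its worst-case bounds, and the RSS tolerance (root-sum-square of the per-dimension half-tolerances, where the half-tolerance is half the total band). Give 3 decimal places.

Stack each dimension's contribution:
  -A: nom -4.300 → Σnom=-4.300; wc +0.150/-0.300 → slack +0.150/-0.300; half-tol=0.225, Σhalf²=0.050625
  -B: nom -30.100 → Σnom=-34.400; wc +0.400/-0.320 → slack +0.550/-0.620; half-tol=0.360, Σhalf²=0.180225
  +C: nom +16.100 → Σnom=-18.300; wc +0.188/-0.470 → slack +0.738/-1.090; half-tol=0.329, Σhalf²=0.288466
  +D: nom +22.400 → Σnom=4.100; wc +0.040/-0.040 → slack +0.778/-1.130; half-tol=0.040, Σhalf²=0.290066
  +E: nom +36.300 → Σnom=40.400; wc +0.230/-0.230 → slack +1.008/-1.360; half-tol=0.230, Σhalf²=0.342966
  +F: nom +47.400 → Σnom=87.800; wc +0.100/-0.030 → slack +1.108/-1.390; half-tol=0.065, Σhalf²=0.347191
Nominal = 87.800. Worst-case = [87.800 - 1.390, 87.800 + 1.108] = [86.410, 88.908]. RSS = √0.347191 = 0.589.

nominal=87.800 wc=[86.410,88.908] rss=0.589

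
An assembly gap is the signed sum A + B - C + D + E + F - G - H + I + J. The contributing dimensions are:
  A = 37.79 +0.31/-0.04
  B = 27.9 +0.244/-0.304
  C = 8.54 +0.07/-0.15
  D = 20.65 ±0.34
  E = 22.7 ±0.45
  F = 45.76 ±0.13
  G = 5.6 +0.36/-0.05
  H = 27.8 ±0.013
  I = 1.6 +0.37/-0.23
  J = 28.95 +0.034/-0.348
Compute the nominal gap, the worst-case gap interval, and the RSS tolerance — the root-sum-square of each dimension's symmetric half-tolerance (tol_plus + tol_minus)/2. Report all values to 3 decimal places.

nominal=143.410 wc=[141.125,145.501] rss=0.788

Stack each dimension's contribution:
  +A: nom +37.790 → Σnom=37.790; wc +0.310/-0.040 → slack +0.310/-0.040; half-tol=0.175, Σhalf²=0.030625
  +B: nom +27.900 → Σnom=65.690; wc +0.244/-0.304 → slack +0.554/-0.344; half-tol=0.274, Σhalf²=0.105701
  -C: nom -8.540 → Σnom=57.150; wc +0.150/-0.070 → slack +0.704/-0.414; half-tol=0.110, Σhalf²=0.117801
  +D: nom +20.650 → Σnom=77.800; wc +0.340/-0.340 → slack +1.044/-0.754; half-tol=0.340, Σhalf²=0.233401
  +E: nom +22.700 → Σnom=100.500; wc +0.450/-0.450 → slack +1.494/-1.204; half-tol=0.450, Σhalf²=0.435901
  +F: nom +45.760 → Σnom=146.260; wc +0.130/-0.130 → slack +1.624/-1.334; half-tol=0.130, Σhalf²=0.452801
  -G: nom -5.600 → Σnom=140.660; wc +0.050/-0.360 → slack +1.674/-1.694; half-tol=0.205, Σhalf²=0.494826
  -H: nom -27.800 → Σnom=112.860; wc +0.013/-0.013 → slack +1.687/-1.707; half-tol=0.013, Σhalf²=0.494995
  +I: nom +1.600 → Σnom=114.460; wc +0.370/-0.230 → slack +2.057/-1.937; half-tol=0.300, Σhalf²=0.584995
  +J: nom +28.950 → Σnom=143.410; wc +0.034/-0.348 → slack +2.091/-2.285; half-tol=0.191, Σhalf²=0.621476
Nominal = 143.410. Worst-case = [143.410 - 2.285, 143.410 + 2.091] = [141.125, 145.501]. RSS = √0.621476 = 0.788.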